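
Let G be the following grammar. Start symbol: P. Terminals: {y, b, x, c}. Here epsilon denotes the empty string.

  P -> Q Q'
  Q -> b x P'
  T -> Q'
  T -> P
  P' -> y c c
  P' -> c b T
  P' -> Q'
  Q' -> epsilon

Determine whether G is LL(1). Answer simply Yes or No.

FIRST(P) = {b}
FIRST(Q) = {b}
FIRST(T) = {epsilon, b}
FIRST(P') = {epsilon, c, y}
FIRST(Q') = {epsilon}
FOLLOW(P) = {$}
FOLLOW(Q) = {$}
FOLLOW(T) = {$}
FOLLOW(P') = {$}
FOLLOW(Q') = {$}
Each cell of M receives at most one production.

Yes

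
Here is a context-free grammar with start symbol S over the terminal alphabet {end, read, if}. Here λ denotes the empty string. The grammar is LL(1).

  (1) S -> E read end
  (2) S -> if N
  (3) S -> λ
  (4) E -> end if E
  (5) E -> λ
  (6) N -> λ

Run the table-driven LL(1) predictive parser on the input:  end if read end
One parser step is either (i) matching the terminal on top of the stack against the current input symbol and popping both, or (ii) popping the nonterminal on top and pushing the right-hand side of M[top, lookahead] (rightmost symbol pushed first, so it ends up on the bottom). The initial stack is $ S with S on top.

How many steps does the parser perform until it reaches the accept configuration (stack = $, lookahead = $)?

     Stack                Input              Action
  1  $ S                  end if read end $  expand S -> E read end
  2  $ end read E         end if read end $  expand E -> end if E
  3  $ end read E if end  end if read end $  match end
  4  $ end read E if      if read end $      match if
  5  $ end read E         read end $         expand E -> λ
  6  $ end read           read end $         match read
  7  $ end                end $              match end
Accept reached after 7 steps.

7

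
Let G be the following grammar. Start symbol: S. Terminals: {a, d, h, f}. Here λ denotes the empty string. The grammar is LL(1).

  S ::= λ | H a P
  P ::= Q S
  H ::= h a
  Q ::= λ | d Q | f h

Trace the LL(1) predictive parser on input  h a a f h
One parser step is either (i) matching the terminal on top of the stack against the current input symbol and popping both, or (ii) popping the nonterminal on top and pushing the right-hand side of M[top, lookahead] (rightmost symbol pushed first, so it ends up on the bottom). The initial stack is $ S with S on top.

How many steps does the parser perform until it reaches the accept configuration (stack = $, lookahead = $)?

      Stack      Input        Action
   1  $ S        h a a f h $  expand S ::= H a P
   2  $ P a H    h a a f h $  expand H ::= h a
   3  $ P a a h  h a a f h $  match h
   4  $ P a a    a a f h $    match a
   5  $ P a      a f h $      match a
   6  $ P        f h $        expand P ::= Q S
   7  $ S Q      f h $        expand Q ::= f h
   8  $ S h f    f h $        match f
   9  $ S h      h $          match h
  10  $ S        $            expand S ::= λ
Accept reached after 10 steps.

10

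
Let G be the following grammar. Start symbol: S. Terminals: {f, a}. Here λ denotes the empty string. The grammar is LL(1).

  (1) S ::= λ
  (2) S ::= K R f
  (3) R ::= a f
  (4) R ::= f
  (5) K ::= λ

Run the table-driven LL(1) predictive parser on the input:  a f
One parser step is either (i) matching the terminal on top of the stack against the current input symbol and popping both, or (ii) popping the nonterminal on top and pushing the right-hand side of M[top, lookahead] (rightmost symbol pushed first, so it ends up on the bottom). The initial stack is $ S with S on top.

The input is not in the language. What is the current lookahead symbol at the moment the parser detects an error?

     Stack    Input  Action
  1  $ S      a f $  expand S ::= K R f
  2  $ f R K  a f $  expand K ::= λ
  3  $ f R    a f $  expand R ::= a f
  4  $ f f a  a f $  match a
  5  $ f f    f $    match f
  6  $ f      $      error: top is terminal f but lookahead is $

$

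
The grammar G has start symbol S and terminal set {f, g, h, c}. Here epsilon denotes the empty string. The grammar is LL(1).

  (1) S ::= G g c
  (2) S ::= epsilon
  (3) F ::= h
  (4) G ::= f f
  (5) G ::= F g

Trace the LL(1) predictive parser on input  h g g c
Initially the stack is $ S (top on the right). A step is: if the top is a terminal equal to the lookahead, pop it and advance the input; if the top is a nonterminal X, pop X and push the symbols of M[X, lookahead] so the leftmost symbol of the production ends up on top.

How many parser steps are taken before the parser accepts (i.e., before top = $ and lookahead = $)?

step 1: stack=$ S  input=h g g c $  — expand S ::= G g c
step 2: stack=$ c g G  input=h g g c $  — expand G ::= F g
step 3: stack=$ c g g F  input=h g g c $  — expand F ::= h
step 4: stack=$ c g g h  input=h g g c $  — match h
step 5: stack=$ c g g  input=g g c $  — match g
step 6: stack=$ c g  input=g c $  — match g
step 7: stack=$ c  input=c $  — match c
Accept reached after 7 steps.

7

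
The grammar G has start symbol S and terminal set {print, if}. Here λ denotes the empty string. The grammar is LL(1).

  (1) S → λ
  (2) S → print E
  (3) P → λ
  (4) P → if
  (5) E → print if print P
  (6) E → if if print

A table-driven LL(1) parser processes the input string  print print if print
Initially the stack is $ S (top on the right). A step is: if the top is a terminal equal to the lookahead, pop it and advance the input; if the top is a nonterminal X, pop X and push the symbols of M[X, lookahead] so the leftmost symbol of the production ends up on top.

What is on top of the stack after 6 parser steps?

     Stack               Input                   Action
  1  $ S                 print print if print $  expand S → print E
  2  $ E print           print print if print $  match print
  3  $ E                 print if print $        expand E → print if print P
  4  $ P print if print  print if print $        match print
  5  $ P print if        if print $              match if
  6  $ P print           print $                 match print
Stack after step 6: $ P (top = P).

P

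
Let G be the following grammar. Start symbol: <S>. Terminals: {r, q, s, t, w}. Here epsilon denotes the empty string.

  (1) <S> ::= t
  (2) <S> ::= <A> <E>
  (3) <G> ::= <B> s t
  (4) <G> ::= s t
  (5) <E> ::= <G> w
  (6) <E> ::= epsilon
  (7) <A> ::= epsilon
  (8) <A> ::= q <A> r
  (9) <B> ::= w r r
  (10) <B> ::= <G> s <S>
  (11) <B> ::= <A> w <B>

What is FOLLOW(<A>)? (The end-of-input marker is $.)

FIRST(<A>) = {epsilon, q}
FIRST(<S>) = {epsilon, q, s, t, w}  (via <A> <E>)
FIRST(<G>) = {q, s, w}  (via <B> s t)
FIRST(<E>) = {epsilon, q, s, w}  (via <G> w)
FIRST(<B>) = {q, s, w}  (via <G> s <S>, <A> w <B>)
FOLLOW(<S>) includes $ since <S> is the start symbol.
FOLLOW(<G>): in <E>::=<G> w, <G> is followed by w with FIRST {w}; in <B>::=<G> s <S>, <G> is followed by s <S> with FIRST {s}. Thus FOLLOW(<G>) = {s, w}.
FOLLOW(<B>): in <G>::=<B> s t, <B> is followed by s t with FIRST {s}; in <B>::=<A> w <B>, the suffix after <B> is empty (adds nothing new). Thus FOLLOW(<B>) = {s}.
FOLLOW(<S>): in <B>::=<G> s <S>, the suffix after <S> is empty, so FOLLOW(<S>) ⊇ FOLLOW(<B>) = {s}. Thus FOLLOW(<S>) = {$, s}.
FOLLOW(<E>): in <S>::=<A> <E>, the suffix after <E> is empty, so FOLLOW(<E>) ⊇ FOLLOW(<S>) = {$, s}. Thus FOLLOW(<E>) = {$, s}.
FOLLOW(<A>): in <S>::=<A> <E>, <A> is followed by <E> with FIRST {epsilon, q, s, w}; in <S>::=<A> <E>, the suffix after <A> is nullable, so FOLLOW(<A>) ⊇ FOLLOW(<S>) = {$, s}; in <A>::=q <A> r, <A> is followed by r with FIRST {r}; in <B>::=<A> w <B>, <A> is followed by w <B> with FIRST {w}. Thus FOLLOW(<A>) = {$, q, r, s, w}.

{$, q, r, s, w}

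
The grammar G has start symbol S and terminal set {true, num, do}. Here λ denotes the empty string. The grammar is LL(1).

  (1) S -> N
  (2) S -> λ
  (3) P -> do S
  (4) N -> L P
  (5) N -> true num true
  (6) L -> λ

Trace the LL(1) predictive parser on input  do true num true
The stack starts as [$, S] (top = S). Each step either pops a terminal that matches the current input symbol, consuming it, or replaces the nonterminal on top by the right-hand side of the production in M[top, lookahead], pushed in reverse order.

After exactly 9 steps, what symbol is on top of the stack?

true

step 1: stack=$ S  input=do true num true $  — expand S -> N
step 2: stack=$ N  input=do true num true $  — expand N -> L P
step 3: stack=$ P L  input=do true num true $  — expand L -> λ
step 4: stack=$ P  input=do true num true $  — expand P -> do S
step 5: stack=$ S do  input=do true num true $  — match do
step 6: stack=$ S  input=true num true $  — expand S -> N
step 7: stack=$ N  input=true num true $  — expand N -> true num true
step 8: stack=$ true num true  input=true num true $  — match true
step 9: stack=$ true num  input=num true $  — match num
Stack after step 9: $ true (top = true).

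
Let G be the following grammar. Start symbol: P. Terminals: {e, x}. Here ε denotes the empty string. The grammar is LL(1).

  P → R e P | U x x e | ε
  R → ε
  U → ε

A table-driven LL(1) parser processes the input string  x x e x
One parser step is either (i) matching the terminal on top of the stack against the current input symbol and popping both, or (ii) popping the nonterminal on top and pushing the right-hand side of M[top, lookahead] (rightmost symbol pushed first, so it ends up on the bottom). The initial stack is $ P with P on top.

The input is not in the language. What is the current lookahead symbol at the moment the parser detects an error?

x

     Stack      Input      Action
  1  $ P        x x e x $  expand P → U x x e
  2  $ e x x U  x x e x $  expand U → ε
  3  $ e x x    x x e x $  match x
  4  $ e x      x e x $    match x
  5  $ e        e x $      match e
  6  $          x $        error: stack empty but input remains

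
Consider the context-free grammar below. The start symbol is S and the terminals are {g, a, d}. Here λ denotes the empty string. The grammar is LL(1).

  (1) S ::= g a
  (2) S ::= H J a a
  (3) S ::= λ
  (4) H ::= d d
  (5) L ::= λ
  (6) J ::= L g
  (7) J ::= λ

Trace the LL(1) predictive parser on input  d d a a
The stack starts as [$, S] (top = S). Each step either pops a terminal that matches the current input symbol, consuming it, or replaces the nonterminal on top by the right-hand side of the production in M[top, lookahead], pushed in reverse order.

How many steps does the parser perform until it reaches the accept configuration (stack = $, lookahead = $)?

7

     Stack        Input      Action
  1  $ S          d d a a $  expand S ::= H J a a
  2  $ a a J H    d d a a $  expand H ::= d d
  3  $ a a J d d  d d a a $  match d
  4  $ a a J d    d a a $    match d
  5  $ a a J      a a $      expand J ::= λ
  6  $ a a        a a $      match a
  7  $ a          a $        match a
Accept reached after 7 steps.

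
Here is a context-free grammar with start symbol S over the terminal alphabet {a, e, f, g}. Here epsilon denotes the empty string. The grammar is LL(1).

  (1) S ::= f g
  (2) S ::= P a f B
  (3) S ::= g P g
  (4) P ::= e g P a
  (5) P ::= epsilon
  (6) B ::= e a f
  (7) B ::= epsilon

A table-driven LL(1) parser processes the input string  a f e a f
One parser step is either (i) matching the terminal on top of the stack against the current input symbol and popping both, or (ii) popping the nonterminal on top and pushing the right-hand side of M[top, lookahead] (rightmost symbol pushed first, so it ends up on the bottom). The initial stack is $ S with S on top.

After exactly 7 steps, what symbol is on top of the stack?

f

     Stack      Input        Action
  1  $ S        a f e a f $  expand S ::= P a f B
  2  $ B f a P  a f e a f $  expand P ::= epsilon
  3  $ B f a    a f e a f $  match a
  4  $ B f      f e a f $    match f
  5  $ B        e a f $      expand B ::= e a f
  6  $ f a e    e a f $      match e
  7  $ f a      a f $        match a
Stack after step 7: $ f (top = f).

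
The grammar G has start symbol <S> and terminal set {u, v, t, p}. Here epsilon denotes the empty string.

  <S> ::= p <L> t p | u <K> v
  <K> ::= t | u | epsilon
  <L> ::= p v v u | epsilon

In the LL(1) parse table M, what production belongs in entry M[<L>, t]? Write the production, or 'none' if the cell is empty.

<L> ::= epsilon

FIRST(<S>) = {p, u}
FIRST(<K>) = {epsilon, t, u}
FIRST(<L>) = {epsilon, p}
FOLLOW(<S>) includes $ since <S> is the start symbol.
FOLLOW(<L>): in <S>::=p <L> t p, <L> is followed by t p with FIRST {t}. Thus FOLLOW(<L>) = {t}.
For <L> ::= p v v u: FIRST(p v v u) = {p}, so it goes in M[<L>, t] for t ∈ {p}.
For <L> ::= epsilon: FIRST(epsilon) = {epsilon}, so it goes in M[<L>, t] for t ∈ {}; since epsilon ∈ FIRST, also for every t ∈ FOLLOW(<L>) = {t}.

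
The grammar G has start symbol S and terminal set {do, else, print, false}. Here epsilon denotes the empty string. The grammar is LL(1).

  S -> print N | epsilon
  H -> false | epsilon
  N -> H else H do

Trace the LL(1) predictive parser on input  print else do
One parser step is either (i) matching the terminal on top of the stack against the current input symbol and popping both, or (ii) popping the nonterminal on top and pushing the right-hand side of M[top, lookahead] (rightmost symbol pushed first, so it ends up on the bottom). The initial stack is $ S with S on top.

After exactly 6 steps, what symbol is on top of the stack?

     Stack          Input            Action
  1  $ S            print else do $  expand S -> print N
  2  $ N print      print else do $  match print
  3  $ N            else do $        expand N -> H else H do
  4  $ do H else H  else do $        expand H -> epsilon
  5  $ do H else    else do $        match else
  6  $ do H         do $             expand H -> epsilon
Stack after step 6: $ do (top = do).

do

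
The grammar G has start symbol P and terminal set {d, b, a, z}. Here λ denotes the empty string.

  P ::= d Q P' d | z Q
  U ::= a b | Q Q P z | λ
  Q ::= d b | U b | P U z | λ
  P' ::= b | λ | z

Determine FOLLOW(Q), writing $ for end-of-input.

{$, a, b, d, z}

FIRST(P) = {d, z}
FIRST(P') = {λ, b, z}
FIRST(U) = {λ, a, b, d, z}  (via Q Q P z)
FIRST(Q) = {λ, a, b, d, z}  (via U b, P U z)
FOLLOW(P) includes $ since P is the start symbol.
FOLLOW(P): in U::=Q Q P z, P is followed by z with FIRST {z}; in Q::=P U z, P is followed by U z with FIRST {a, b, d, z}. Thus FOLLOW(P) = {$, a, b, d, z}.
FOLLOW(U): in Q::=U b, U is followed by b with FIRST {b}; in Q::=P U z, U is followed by z with FIRST {z}. Thus FOLLOW(U) = {b, z}.
FOLLOW(Q): in P::=d Q P' d, Q is followed by P' d with FIRST {b, d, z}; in P::=z Q, the suffix after Q is empty, so FOLLOW(Q) ⊇ FOLLOW(P) = {$, a, b, d, z}; in U::=Q Q P z (occurrence 1), Q is followed by Q P z with FIRST {a, b, d, z}; in U::=Q Q P z (occurrence 2), Q is followed by P z with FIRST {d, z}. Thus FOLLOW(Q) = {$, a, b, d, z}.
FOLLOW(P'): in P::=d Q P' d, P' is followed by d with FIRST {d}. Thus FOLLOW(P') = {d}.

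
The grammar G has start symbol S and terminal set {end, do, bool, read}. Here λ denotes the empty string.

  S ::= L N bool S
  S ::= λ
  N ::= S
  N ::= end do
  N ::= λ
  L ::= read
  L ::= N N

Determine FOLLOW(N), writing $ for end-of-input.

FIRST(S) = {λ, bool, end, read}  (via L N bool S)
FIRST(N) = {λ, bool, end, read}  (via S)
FIRST(L) = {λ, bool, end, read}  (via N N)
FOLLOW(S) includes $ since S is the start symbol.
FOLLOW(L): in S::=L N bool S, L is followed by N bool S with FIRST {bool, end, read}. Thus FOLLOW(L) = {bool, end, read}.
FOLLOW(N): in S::=L N bool S, N is followed by bool S with FIRST {bool}; in L::=N N (occurrence 1), N is followed by N with FIRST {λ, bool, end, read}; in L::=N N (occurrence 1), the suffix after N is nullable, so FOLLOW(N) ⊇ FOLLOW(L) = {bool, end, read}; in L::=N N (occurrence 2), the suffix after N is empty, so FOLLOW(N) ⊇ FOLLOW(L) = {bool, end, read}. Thus FOLLOW(N) = {bool, end, read}.
FOLLOW(S): in S::=L N bool S, the suffix after S is empty (adds nothing new); in N::=S, the suffix after S is empty, so FOLLOW(S) ⊇ FOLLOW(N) = {bool, end, read}. Thus FOLLOW(S) = {$, bool, end, read}.

{bool, end, read}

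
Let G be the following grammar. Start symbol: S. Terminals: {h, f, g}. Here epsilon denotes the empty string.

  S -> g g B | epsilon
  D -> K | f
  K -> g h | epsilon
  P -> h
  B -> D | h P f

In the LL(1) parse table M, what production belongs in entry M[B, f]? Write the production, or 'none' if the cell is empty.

FIRST(S): from S->g g B we get {g}; from S->epsilon we get {epsilon}. So FIRST(S) = {epsilon, g}.
FIRST(K): from K->g h we get {g}; from K->epsilon we get {epsilon}. So FIRST(K) = {epsilon, g}.
FIRST(P): from P->h we get {h}. So FIRST(P) = {h}.
FIRST(D): from D->K we get {epsilon, g}; from D->f we get {f}. So FIRST(D) = {epsilon, f, g}.
FIRST(B): from B->D we get {epsilon, f, g}; from B->h P f we get {h}. So FIRST(B) = {epsilon, f, g, h}.
FOLLOW(S) includes $ since S is the start symbol.
FOLLOW(S): S appears on no right-hand side. Thus FOLLOW(S) = {$}.
FOLLOW(B): in S->g g B, the suffix after B is empty, so FOLLOW(B) ⊇ FOLLOW(S) = {$}. Thus FOLLOW(B) = {$}.
For B -> D: FIRST(D) = {epsilon, f, g}, so it goes in M[B, t] for t ∈ {f, g}; since epsilon ∈ FIRST, also for every t ∈ FOLLOW(B) = {$}.
For B -> h P f: FIRST(h P f) = {h}, so it goes in M[B, t] for t ∈ {h}.

B -> D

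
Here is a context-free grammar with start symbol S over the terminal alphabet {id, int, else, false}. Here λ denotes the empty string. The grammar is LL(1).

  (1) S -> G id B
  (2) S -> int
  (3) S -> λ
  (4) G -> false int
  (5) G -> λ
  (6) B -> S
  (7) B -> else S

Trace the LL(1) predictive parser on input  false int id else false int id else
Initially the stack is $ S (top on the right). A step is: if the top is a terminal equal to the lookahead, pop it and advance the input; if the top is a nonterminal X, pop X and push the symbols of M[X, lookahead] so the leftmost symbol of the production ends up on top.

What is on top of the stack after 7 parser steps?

     Stack             Input                                  Action
  1  $ S               false int id else false int id else $  expand S -> G id B
  2  $ B id G          false int id else false int id else $  expand G -> false int
  3  $ B id int false  false int id else false int id else $  match false
  4  $ B id int        int id else false int id else $        match int
  5  $ B id            id else false int id else $            match id
  6  $ B               else false int id else $               expand B -> else S
  7  $ S else          else false int id else $               match else
Stack after step 7: $ S (top = S).

S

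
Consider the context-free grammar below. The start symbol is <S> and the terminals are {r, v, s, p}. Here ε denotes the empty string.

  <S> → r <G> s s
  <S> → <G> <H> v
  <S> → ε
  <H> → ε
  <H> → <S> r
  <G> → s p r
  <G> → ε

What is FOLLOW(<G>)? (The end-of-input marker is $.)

{r, s, v}

FIRST(<G>) = {ε, s}
FIRST(<S>) = {ε, r, s, v}  (via <G> <H> v)
FIRST(<H>) = {ε, r, s, v}  (via <S> r)
FOLLOW(<S>) includes $ since <S> is the start symbol.
FOLLOW(<S>): in <H>→<S> r, <S> is followed by r with FIRST {r}. Thus FOLLOW(<S>) = {$, r}.
FOLLOW(<H>): in <S>→<G> <H> v, <H> is followed by v with FIRST {v}. Thus FOLLOW(<H>) = {v}.
FOLLOW(<G>): in <S>→r <G> s s, <G> is followed by s s with FIRST {s}; in <S>→<G> <H> v, <G> is followed by <H> v with FIRST {r, s, v}. Thus FOLLOW(<G>) = {r, s, v}.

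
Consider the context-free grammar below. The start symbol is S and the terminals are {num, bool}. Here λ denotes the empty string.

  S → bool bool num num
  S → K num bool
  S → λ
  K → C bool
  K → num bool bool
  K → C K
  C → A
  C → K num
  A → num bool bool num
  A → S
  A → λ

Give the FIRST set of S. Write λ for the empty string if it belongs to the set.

{λ, bool, num}

FIRST(S): from S→bool bool num num we get {bool}; from S→K num bool we get {bool, num}; from S→λ we get {λ}. So FIRST(S) = {λ, bool, num}.
FIRST(A): from A→num bool bool num we get {num}; from A→S we get {λ, bool, num}; from A→λ we get {λ}. So FIRST(A) = {λ, bool, num}.
FIRST(K): from K→C bool we get {bool, num}; from K→num bool bool we get {num}; from K→C K we get {bool, num}. So FIRST(K) = {bool, num}.
FIRST(C): from C→A we get {λ, bool, num}; from C→K num we get {bool, num}. So FIRST(C) = {λ, bool, num}.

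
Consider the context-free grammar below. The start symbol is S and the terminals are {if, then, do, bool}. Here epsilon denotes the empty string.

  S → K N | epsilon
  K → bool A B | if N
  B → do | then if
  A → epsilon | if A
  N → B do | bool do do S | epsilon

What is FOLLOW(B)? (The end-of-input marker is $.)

FIRST(K) = {bool, if}
FIRST(B) = {do, then}
FIRST(A) = {epsilon, if}
FIRST(S) = {epsilon, bool, if}  (via K N)
FIRST(N) = {epsilon, bool, do, then}  (via B do)
FOLLOW(S) includes $ since S is the start symbol.
FOLLOW(A): in K→bool A B, A is followed by B with FIRST {do, then}; in A→if A, the suffix after A is empty (adds nothing new). Thus FOLLOW(A) = {do, then}.
FOLLOW(S): in N→bool do do S, the suffix after S is empty, so FOLLOW(S) ⊇ FOLLOW(N) = {$, bool, do, then}. Thus FOLLOW(S) = {$, bool, do, then}.
FOLLOW(K): in S→K N, K is followed by N with FIRST {epsilon, bool, do, then}; in S→K N, the suffix after K is nullable, so FOLLOW(K) ⊇ FOLLOW(S) = {$, bool, do, then}. Thus FOLLOW(K) = {$, bool, do, then}.
FOLLOW(B): in K→bool A B, the suffix after B is empty, so FOLLOW(B) ⊇ FOLLOW(K) = {$, bool, do, then}; in N→B do, B is followed by do with FIRST {do}. Thus FOLLOW(B) = {$, bool, do, then}.
FOLLOW(N): in S→K N, the suffix after N is empty, so FOLLOW(N) ⊇ FOLLOW(S) = {$, bool, do, then}; in K→if N, the suffix after N is empty, so FOLLOW(N) ⊇ FOLLOW(K) = {$, bool, do, then}. Thus FOLLOW(N) = {$, bool, do, then}.

{$, bool, do, then}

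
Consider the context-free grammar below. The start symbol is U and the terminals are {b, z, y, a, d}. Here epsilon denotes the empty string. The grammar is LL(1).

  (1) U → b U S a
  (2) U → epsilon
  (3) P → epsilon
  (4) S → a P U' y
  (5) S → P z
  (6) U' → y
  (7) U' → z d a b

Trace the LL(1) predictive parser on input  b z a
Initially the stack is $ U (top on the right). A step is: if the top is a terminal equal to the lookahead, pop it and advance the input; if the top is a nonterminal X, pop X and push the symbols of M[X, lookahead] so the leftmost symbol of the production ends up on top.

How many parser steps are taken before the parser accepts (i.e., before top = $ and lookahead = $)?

7

step 1: stack=$ U  input=b z a $  — expand U → b U S a
step 2: stack=$ a S U b  input=b z a $  — match b
step 3: stack=$ a S U  input=z a $  — expand U → epsilon
step 4: stack=$ a S  input=z a $  — expand S → P z
step 5: stack=$ a z P  input=z a $  — expand P → epsilon
step 6: stack=$ a z  input=z a $  — match z
step 7: stack=$ a  input=a $  — match a
Accept reached after 7 steps.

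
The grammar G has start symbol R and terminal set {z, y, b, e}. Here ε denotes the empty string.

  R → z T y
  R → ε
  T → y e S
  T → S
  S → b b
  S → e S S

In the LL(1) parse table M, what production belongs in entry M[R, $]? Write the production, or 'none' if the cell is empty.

FIRST(R) = {ε, z}
FIRST(S) = {b, e}
FIRST(T) = {b, e, y}  (via S)
FOLLOW(R) includes $ since R is the start symbol.
FOLLOW(R): R appears on no right-hand side. Thus FOLLOW(R) = {$}.
For R → z T y: FIRST(z T y) = {z}, so it goes in M[R, t] for t ∈ {z}.
For R → ε: FIRST(ε) = {ε}, so it goes in M[R, t] for t ∈ {}; since ε ∈ FIRST, also for every t ∈ FOLLOW(R) = {$}.

R → ε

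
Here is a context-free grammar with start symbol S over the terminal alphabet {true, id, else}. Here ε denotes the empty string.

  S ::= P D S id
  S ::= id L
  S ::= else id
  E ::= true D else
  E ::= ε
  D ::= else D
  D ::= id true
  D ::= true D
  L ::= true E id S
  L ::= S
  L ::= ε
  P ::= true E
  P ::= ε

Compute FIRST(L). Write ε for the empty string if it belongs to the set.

{ε, else, id, true}

FIRST(E) = {ε, true}
FIRST(D) = {else, id, true}
FIRST(P) = {ε, true}
FIRST(S) = {else, id, true}  (via P D S id)
FIRST(L) = {ε, else, id, true}  (via S)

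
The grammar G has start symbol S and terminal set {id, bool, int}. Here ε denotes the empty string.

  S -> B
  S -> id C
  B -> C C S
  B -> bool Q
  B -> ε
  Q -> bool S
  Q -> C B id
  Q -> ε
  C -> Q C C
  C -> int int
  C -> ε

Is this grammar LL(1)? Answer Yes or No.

No

FIRST(S) = {ε, bool, id, int}
FIRST(B) = {ε, bool, id, int}
FIRST(Q) = {ε, bool, id, int}
FIRST(C) = {ε, bool, id, int}
FOLLOW(S) = {$, bool, id, int}
FOLLOW(B) = {$, bool, id, int}
FOLLOW(Q) = {$, bool, id, int}
FOLLOW(C) = {$, bool, id, int}
Cell M[B, $] receives both B -> C C S and B -> ε — the grammar is not LL(1).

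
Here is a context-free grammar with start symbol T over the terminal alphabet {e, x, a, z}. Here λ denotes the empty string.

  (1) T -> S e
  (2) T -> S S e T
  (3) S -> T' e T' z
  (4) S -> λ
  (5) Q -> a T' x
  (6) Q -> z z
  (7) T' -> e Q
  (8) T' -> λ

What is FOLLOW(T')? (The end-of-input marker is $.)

{e, x, z}

FIRST(Q): from Q->a T' x we get {a}; from Q->z z we get {z}. So FIRST(Q) = {a, z}.
FIRST(T'): from T'->e Q we get {e}; from T'->λ we get {λ}. So FIRST(T') = {λ, e}.
FIRST(S): from S->T' e T' z we get {e}; from S->λ we get {λ}. So FIRST(S) = {λ, e}.
FIRST(T): from T->S e we get {e}; from T->S S e T we get {e}. So FIRST(T) = {e}.
FOLLOW(T) includes $ since T is the start symbol.
FOLLOW(T): in T->S S e T, the suffix after T is empty (adds nothing new). Thus FOLLOW(T) = {$}.
FOLLOW(S): in T->S e, S is followed by e with FIRST {e}; in T->S S e T (occurrence 1), S is followed by S e T with FIRST {e}; in T->S S e T (occurrence 2), S is followed by e T with FIRST {e}. Thus FOLLOW(S) = {e}.
FOLLOW(T'): in S->T' e T' z (occurrence 1), T' is followed by e T' z with FIRST {e}; in S->T' e T' z (occurrence 2), T' is followed by z with FIRST {z}; in Q->a T' x, T' is followed by x with FIRST {x}. Thus FOLLOW(T') = {e, x, z}.
FOLLOW(Q): in T'->e Q, the suffix after Q is empty, so FOLLOW(Q) ⊇ FOLLOW(T') = {e, x, z}. Thus FOLLOW(Q) = {e, x, z}.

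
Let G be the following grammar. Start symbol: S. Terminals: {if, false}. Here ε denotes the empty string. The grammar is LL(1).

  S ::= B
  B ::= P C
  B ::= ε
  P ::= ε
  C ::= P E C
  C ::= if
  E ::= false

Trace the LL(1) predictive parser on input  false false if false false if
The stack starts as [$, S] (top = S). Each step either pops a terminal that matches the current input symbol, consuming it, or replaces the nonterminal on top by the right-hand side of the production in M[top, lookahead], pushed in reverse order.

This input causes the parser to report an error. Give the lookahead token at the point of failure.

false

      Stack      Input                            Action
   1  $ S        false false if false false if $  expand S ::= B
   2  $ B        false false if false false if $  expand B ::= P C
   3  $ C P      false false if false false if $  expand P ::= ε
   4  $ C        false false if false false if $  expand C ::= P E C
   5  $ C E P    false false if false false if $  expand P ::= ε
   6  $ C E      false false if false false if $  expand E ::= false
   7  $ C false  false false if false false if $  match false
   8  $ C        false if false false if $        expand C ::= P E C
   9  $ C E P    false if false false if $        expand P ::= ε
  10  $ C E      false if false false if $        expand E ::= false
  11  $ C false  false if false false if $        match false
  12  $ C        if false false if $              expand C ::= if
  13  $ if       if false false if $              match if
  14  $          false false if $                 error: stack empty but input remains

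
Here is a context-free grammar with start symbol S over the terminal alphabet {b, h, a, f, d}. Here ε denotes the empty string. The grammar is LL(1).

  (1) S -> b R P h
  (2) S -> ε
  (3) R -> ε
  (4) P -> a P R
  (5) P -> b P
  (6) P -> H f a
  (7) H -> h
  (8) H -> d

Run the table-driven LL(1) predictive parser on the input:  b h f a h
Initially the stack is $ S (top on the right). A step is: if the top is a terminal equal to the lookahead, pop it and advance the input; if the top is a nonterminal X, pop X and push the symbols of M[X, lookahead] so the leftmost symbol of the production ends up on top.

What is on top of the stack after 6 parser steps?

     Stack      Input        Action
  1  $ S        b h f a h $  expand S -> b R P h
  2  $ h P R b  b h f a h $  match b
  3  $ h P R    h f a h $    expand R -> ε
  4  $ h P      h f a h $    expand P -> H f a
  5  $ h a f H  h f a h $    expand H -> h
  6  $ h a f h  h f a h $    match h
Stack after step 6: $ h a f (top = f).

f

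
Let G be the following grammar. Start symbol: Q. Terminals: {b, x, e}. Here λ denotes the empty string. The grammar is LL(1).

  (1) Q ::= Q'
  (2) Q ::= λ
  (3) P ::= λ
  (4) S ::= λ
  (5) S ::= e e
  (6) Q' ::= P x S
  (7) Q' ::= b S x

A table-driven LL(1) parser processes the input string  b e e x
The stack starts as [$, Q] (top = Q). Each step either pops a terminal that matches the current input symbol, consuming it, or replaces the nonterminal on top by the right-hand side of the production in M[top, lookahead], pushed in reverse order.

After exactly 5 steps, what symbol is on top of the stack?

     Stack    Input      Action
  1  $ Q      b e e x $  expand Q ::= Q'
  2  $ Q'     b e e x $  expand Q' ::= b S x
  3  $ x S b  b e e x $  match b
  4  $ x S    e e x $    expand S ::= e e
  5  $ x e e  e e x $    match e
Stack after step 5: $ x e (top = e).

e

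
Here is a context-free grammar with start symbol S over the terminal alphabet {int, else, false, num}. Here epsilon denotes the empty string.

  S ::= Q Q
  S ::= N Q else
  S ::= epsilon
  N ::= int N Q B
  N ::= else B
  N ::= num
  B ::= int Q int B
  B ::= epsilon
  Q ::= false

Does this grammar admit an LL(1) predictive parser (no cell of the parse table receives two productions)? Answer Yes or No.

Yes

FIRST(S) = {epsilon, else, false, int, num}
FIRST(N) = {else, int, num}
FIRST(B) = {epsilon, int}
FIRST(Q) = {false}
FOLLOW(S) = {$}
FOLLOW(N) = {false}
FOLLOW(B) = {false}
FOLLOW(Q) = {$, else, false, int}
Each cell of M receives at most one production.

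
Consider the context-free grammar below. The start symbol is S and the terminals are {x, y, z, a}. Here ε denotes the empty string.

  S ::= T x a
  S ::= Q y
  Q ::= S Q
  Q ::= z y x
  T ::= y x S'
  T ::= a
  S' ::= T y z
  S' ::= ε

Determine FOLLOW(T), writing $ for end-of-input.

FIRST(T) = {a, y}
FIRST(S') = {ε, a, y}  (via T y z)
FIRST(S) = {a, y, z}  (via T x a, Q y)
FIRST(Q) = {a, y, z}  (via S Q)
FOLLOW(S) includes $ since S is the start symbol.
FOLLOW(S): in Q::=S Q, S is followed by Q with FIRST {a, y, z}. Thus FOLLOW(S) = {$, a, y, z}.
FOLLOW(Q): in S::=Q y, Q is followed by y with FIRST {y}; in Q::=S Q, the suffix after Q is empty (adds nothing new). Thus FOLLOW(Q) = {y}.
FOLLOW(T): in S::=T x a, T is followed by x a with FIRST {x}; in S'::=T y z, T is followed by y z with FIRST {y}. Thus FOLLOW(T) = {x, y}.
FOLLOW(S'): in T::=y x S', the suffix after S' is empty, so FOLLOW(S') ⊇ FOLLOW(T) = {x, y}. Thus FOLLOW(S') = {x, y}.

{x, y}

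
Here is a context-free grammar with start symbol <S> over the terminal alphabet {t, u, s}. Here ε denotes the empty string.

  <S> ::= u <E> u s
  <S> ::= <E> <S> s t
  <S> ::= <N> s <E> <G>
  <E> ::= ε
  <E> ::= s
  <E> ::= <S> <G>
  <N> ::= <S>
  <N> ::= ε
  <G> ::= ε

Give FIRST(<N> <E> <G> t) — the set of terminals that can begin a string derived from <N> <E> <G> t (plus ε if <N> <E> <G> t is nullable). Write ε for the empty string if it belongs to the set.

FIRST(<G>): from <G>::=ε we get {ε}. So FIRST(<G>) = {ε}.
FIRST(<S>): from <S>::=u <E> u s we get {u}; from <S>::=<E> <S> s t we get {s, u}; from <S>::=<N> s <E> <G> we get {s, u}. So FIRST(<S>) = {s, u}.
FIRST(<E>): from <E>::=ε we get {ε}; from <E>::=s we get {s}; from <E>::=<S> <G> we get {s, u}. So FIRST(<E>) = {ε, s, u}.
FIRST(<N>): from <N>::=<S> we get {s, u}; from <N>::=ε we get {ε}. So FIRST(<N>) = {ε, s, u}.
FIRST(<N> <E> <G> t): take FIRST of each symbol in turn, carrying on past any symbol whose FIRST contains ε; result {s, t, u}.

{s, t, u}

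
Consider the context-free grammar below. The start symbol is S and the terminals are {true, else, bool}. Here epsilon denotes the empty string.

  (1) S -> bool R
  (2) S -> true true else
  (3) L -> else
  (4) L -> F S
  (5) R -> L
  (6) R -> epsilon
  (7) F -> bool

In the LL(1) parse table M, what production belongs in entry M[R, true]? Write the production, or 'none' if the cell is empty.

none

FIRST(S): from S->bool R we get {bool}; from S->true true else we get {true}. So FIRST(S) = {bool, true}.
FIRST(F): from F->bool we get {bool}. So FIRST(F) = {bool}.
FIRST(L): from L->else we get {else}; from L->F S we get {bool}. So FIRST(L) = {bool, else}.
FIRST(R): from R->L we get {bool, else}; from R->epsilon we get {epsilon}. So FIRST(R) = {epsilon, bool, else}.
FOLLOW(S) includes $ since S is the start symbol.
FOLLOW(S): in L->F S, the suffix after S is empty, so FOLLOW(S) ⊇ FOLLOW(L) = {$}. Thus FOLLOW(S) = {$}.
FOLLOW(R): in S->bool R, the suffix after R is empty, so FOLLOW(R) ⊇ FOLLOW(S) = {$}. Thus FOLLOW(R) = {$}.
For R -> L: FIRST(L) = {bool, else}, so it goes in M[R, t] for t ∈ {bool, else}.
For R -> epsilon: FIRST(epsilon) = {epsilon}, so it goes in M[R, t] for t ∈ {}; since epsilon ∈ FIRST, also for every t ∈ FOLLOW(R) = {$}.
None of these place a production in M[R, true].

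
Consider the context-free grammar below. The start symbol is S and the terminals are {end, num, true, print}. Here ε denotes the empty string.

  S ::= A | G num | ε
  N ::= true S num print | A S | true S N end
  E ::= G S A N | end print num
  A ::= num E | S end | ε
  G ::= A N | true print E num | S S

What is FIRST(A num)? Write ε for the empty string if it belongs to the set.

{end, num, true}

FIRST(S) = {ε, end, num, true}  (via A, G num)
FIRST(A) = {ε, end, num, true}  (via S end)
FIRST(N) = {ε, end, num, true}  (via A S)
FIRST(G) = {ε, end, num, true}  (via A N, S S)
FIRST(E) = {ε, end, num, true}  (via G S A N)
FIRST(A num): take FIRST of each symbol in turn, carrying on past any symbol whose FIRST contains ε; result {end, num, true}.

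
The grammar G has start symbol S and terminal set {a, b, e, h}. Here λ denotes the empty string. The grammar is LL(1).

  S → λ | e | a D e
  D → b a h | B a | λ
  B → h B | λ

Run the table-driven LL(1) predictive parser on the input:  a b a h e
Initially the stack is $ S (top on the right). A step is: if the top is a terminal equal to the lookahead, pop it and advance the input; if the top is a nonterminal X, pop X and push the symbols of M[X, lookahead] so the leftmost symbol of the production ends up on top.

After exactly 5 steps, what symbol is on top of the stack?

step 1: stack=$ S  input=a b a h e $  — expand S → a D e
step 2: stack=$ e D a  input=a b a h e $  — match a
step 3: stack=$ e D  input=b a h e $  — expand D → b a h
step 4: stack=$ e h a b  input=b a h e $  — match b
step 5: stack=$ e h a  input=a h e $  — match a
Stack after step 5: $ e h (top = h).

h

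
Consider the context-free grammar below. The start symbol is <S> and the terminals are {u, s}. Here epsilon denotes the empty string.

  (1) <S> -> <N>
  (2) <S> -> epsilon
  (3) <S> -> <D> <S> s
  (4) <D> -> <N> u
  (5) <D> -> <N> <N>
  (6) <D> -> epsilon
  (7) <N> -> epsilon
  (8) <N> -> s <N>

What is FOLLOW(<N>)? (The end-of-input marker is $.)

FIRST(<N>): from <N>->epsilon we get {epsilon}; from <N>->s <N> we get {s}. So FIRST(<N>) = {epsilon, s}.
FIRST(<D>): from <D>-><N> u we get {s, u}; from <D>-><N> <N> we get {epsilon, s}; from <D>->epsilon we get {epsilon}. So FIRST(<D>) = {epsilon, s, u}.
FIRST(<S>): from <S>-><N> we get {epsilon, s}; from <S>->epsilon we get {epsilon}; from <S>-><D> <S> s we get {s, u}. So FIRST(<S>) = {epsilon, s, u}.
FOLLOW(<S>) includes $ since <S> is the start symbol.
FOLLOW(<S>): in <S>-><D> <S> s, <S> is followed by s with FIRST {s}. Thus FOLLOW(<S>) = {$, s}.
FOLLOW(<D>): in <S>-><D> <S> s, <D> is followed by <S> s with FIRST {s, u}. Thus FOLLOW(<D>) = {s, u}.
FOLLOW(<N>): in <S>-><N>, the suffix after <N> is empty, so FOLLOW(<N>) ⊇ FOLLOW(<S>) = {$, s}; in <D>-><N> u, <N> is followed by u with FIRST {u}; in <D>-><N> <N> (occurrence 1), <N> is followed by <N> with FIRST {epsilon, s}; in <D>-><N> <N> (occurrence 1), the suffix after <N> is nullable, so FOLLOW(<N>) ⊇ FOLLOW(<D>) = {s, u}; in <D>-><N> <N> (occurrence 2), the suffix after <N> is empty, so FOLLOW(<N>) ⊇ FOLLOW(<D>) = {s, u}; in <N>->s <N>, the suffix after <N> is empty (adds nothing new). Thus FOLLOW(<N>) = {$, s, u}.

{$, s, u}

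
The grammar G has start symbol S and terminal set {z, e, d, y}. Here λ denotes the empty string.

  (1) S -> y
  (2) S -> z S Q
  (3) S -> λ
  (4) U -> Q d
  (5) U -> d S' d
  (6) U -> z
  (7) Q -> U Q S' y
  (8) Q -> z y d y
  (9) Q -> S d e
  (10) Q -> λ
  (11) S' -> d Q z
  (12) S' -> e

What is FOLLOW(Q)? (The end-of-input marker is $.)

FIRST(S) = {λ, y, z}
FIRST(S') = {d, e}
FIRST(U) = {d, y, z}  (via Q d)
FIRST(Q) = {λ, d, y, z}  (via U Q S' y, S d e)
FOLLOW(S) includes $ since S is the start symbol.
FOLLOW(S): in S->z S Q, S is followed by Q with FIRST {λ, d, y, z}; in S->z S Q, the suffix after S is nullable (adds nothing new); in Q->S d e, S is followed by d e with FIRST {d}. Thus FOLLOW(S) = {$, d, y, z}.
FOLLOW(U): in Q->U Q S' y, U is followed by Q S' y with FIRST {d, e, y, z}. Thus FOLLOW(U) = {d, e, y, z}.
FOLLOW(Q): in S->z S Q, the suffix after Q is empty, so FOLLOW(Q) ⊇ FOLLOW(S) = {$, d, y, z}; in U->Q d, Q is followed by d with FIRST {d}; in Q->U Q S' y, Q is followed by S' y with FIRST {d, e}; in S'->d Q z, Q is followed by z with FIRST {z}. Thus FOLLOW(Q) = {$, d, e, y, z}.
FOLLOW(S'): in U->d S' d, S' is followed by d with FIRST {d}; in Q->U Q S' y, S' is followed by y with FIRST {y}. Thus FOLLOW(S') = {d, y}.

{$, d, e, y, z}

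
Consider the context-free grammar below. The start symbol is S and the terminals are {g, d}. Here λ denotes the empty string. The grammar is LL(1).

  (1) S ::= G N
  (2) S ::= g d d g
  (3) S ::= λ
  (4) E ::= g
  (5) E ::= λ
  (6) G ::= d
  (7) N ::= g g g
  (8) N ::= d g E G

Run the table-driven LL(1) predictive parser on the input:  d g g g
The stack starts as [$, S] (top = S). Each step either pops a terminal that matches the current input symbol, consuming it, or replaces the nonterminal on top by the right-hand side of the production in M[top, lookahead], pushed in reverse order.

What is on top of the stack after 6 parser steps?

g

     Stack    Input      Action
  1  $ S      d g g g $  expand S ::= G N
  2  $ N G    d g g g $  expand G ::= d
  3  $ N d    d g g g $  match d
  4  $ N      g g g $    expand N ::= g g g
  5  $ g g g  g g g $    match g
  6  $ g g    g g $      match g
Stack after step 6: $ g (top = g).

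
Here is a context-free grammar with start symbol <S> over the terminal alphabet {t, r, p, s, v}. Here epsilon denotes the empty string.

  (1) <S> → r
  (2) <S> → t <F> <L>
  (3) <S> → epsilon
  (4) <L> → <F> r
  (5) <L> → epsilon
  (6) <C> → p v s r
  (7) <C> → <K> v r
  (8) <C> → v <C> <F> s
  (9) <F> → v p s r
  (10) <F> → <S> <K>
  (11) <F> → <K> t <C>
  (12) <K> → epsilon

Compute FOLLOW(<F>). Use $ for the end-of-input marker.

FIRST(<S>) = {epsilon, r, t}
FIRST(<K>) = {epsilon}
FIRST(<C>) = {p, v}  (via <K> v r)
FIRST(<F>) = {epsilon, r, t, v}  (via <S> <K>, <K> t <C>)
FIRST(<L>) = {epsilon, r, t, v}  (via <F> r)
FOLLOW(<S>) includes $ since <S> is the start symbol.
FOLLOW(<S>): in <F>→<S> <K>, <S> is followed by <K> with FIRST {epsilon}; in <F>→<S> <K>, the suffix after <S> is nullable, so FOLLOW(<S>) ⊇ FOLLOW(<F>) = {$, r, s, t, v}. Thus FOLLOW(<S>) = {$, r, s, t, v}.
FOLLOW(<L>): in <S>→t <F> <L>, the suffix after <L> is empty, so FOLLOW(<L>) ⊇ FOLLOW(<S>) = {$, r, s, t, v}. Thus FOLLOW(<L>) = {$, r, s, t, v}.
FOLLOW(<F>): in <S>→t <F> <L>, <F> is followed by <L> with FIRST {epsilon, r, t, v}; in <S>→t <F> <L>, the suffix after <F> is nullable, so FOLLOW(<F>) ⊇ FOLLOW(<S>) = {$, r, s, t, v}; in <L>→<F> r, <F> is followed by r with FIRST {r}; in <C>→v <C> <F> s, <F> is followed by s with FIRST {s}. Thus FOLLOW(<F>) = {$, r, s, t, v}.
FOLLOW(<C>): in <C>→v <C> <F> s, <C> is followed by <F> s with FIRST {r, s, t, v}; in <F>→<K> t <C>, the suffix after <C> is empty, so FOLLOW(<C>) ⊇ FOLLOW(<F>) = {$, r, s, t, v}. Thus FOLLOW(<C>) = {$, r, s, t, v}.
FOLLOW(<K>): in <C>→<K> v r, <K> is followed by v r with FIRST {v}; in <F>→<S> <K>, the suffix after <K> is empty, so FOLLOW(<K>) ⊇ FOLLOW(<F>) = {$, r, s, t, v}; in <F>→<K> t <C>, <K> is followed by t <C> with FIRST {t}. Thus FOLLOW(<K>) = {$, r, s, t, v}.

{$, r, s, t, v}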